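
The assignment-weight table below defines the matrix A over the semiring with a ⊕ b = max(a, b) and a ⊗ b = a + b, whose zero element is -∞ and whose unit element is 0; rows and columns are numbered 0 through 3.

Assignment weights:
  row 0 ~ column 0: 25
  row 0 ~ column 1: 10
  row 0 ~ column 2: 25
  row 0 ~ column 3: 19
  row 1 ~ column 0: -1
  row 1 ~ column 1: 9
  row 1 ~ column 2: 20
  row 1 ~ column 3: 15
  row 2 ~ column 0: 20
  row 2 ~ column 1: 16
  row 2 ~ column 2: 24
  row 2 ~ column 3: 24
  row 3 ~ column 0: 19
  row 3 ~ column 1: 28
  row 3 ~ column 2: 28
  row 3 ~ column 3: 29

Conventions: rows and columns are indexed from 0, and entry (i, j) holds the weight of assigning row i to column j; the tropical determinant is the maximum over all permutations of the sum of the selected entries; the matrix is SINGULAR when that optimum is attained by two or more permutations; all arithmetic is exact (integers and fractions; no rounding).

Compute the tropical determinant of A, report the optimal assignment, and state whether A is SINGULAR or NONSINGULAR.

σ = (0, 1, 2, 3): 25 + 9 + 24 + 29 = 87
σ = (0, 1, 3, 2): 25 + 9 + 24 + 28 = 86
σ = (0, 2, 1, 3): 25 + 20 + 16 + 29 = 90
σ = (0, 2, 3, 1): 25 + 20 + 24 + 28 = 97
σ = (0, 3, 1, 2): 25 + 15 + 16 + 28 = 84
σ = (0, 3, 2, 1): 25 + 15 + 24 + 28 = 92
σ = (1, 0, 2, 3): 10 + (-1) + 24 + 29 = 62
σ = (1, 0, 3, 2): 10 + (-1) + 24 + 28 = 61
σ = (1, 2, 0, 3): 10 + 20 + 20 + 29 = 79
σ = (1, 2, 3, 0): 10 + 20 + 24 + 19 = 73
σ = (1, 3, 0, 2): 10 + 15 + 20 + 28 = 73
σ = (1, 3, 2, 0): 10 + 15 + 24 + 19 = 68
σ = (2, 0, 1, 3): 25 + (-1) + 16 + 29 = 69
σ = (2, 0, 3, 1): 25 + (-1) + 24 + 28 = 76
σ = (2, 1, 0, 3): 25 + 9 + 20 + 29 = 83
σ = (2, 1, 3, 0): 25 + 9 + 24 + 19 = 77
σ = (2, 3, 0, 1): 25 + 15 + 20 + 28 = 88
σ = (2, 3, 1, 0): 25 + 15 + 16 + 19 = 75
σ = (3, 0, 1, 2): 19 + (-1) + 16 + 28 = 62
σ = (3, 0, 2, 1): 19 + (-1) + 24 + 28 = 70
σ = (3, 1, 0, 2): 19 + 9 + 20 + 28 = 76
σ = (3, 1, 2, 0): 19 + 9 + 24 + 19 = 71
σ = (3, 2, 0, 1): 19 + 20 + 20 + 28 = 87
σ = (3, 2, 1, 0): 19 + 20 + 16 + 19 = 74
Optimal value attained by: σ = (0, 2, 3, 1).
Answer: det⊕(A) = 97; verdict: NONSINGULAR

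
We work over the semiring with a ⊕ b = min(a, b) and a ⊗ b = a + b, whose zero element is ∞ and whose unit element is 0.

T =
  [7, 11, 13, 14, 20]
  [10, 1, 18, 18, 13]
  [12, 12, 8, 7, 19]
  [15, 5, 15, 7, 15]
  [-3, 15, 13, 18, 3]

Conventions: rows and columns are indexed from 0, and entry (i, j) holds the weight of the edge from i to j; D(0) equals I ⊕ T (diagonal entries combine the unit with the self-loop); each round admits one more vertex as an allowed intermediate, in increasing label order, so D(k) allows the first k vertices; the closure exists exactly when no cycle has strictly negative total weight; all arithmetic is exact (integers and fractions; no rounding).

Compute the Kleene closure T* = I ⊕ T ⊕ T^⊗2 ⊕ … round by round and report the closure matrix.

D(0):
  [0, 11, 13, 14, 20]
  [10, 0, 18, 18, 13]
  [12, 12, 0, 7, 19]
  [15, 5, 15, 0, 15]
  [-3, 15, 13, 18, 0]
D(1):
  [0, 11, 13, 14, 20]
  [10, 0, 18, 18, 13]
  [12, 12, 0, 7, 19]
  [15, 5, 15, 0, 15]
  [-3, 8, 10, 11, 0]
D(2):
  [0, 11, 13, 14, 20]
  [10, 0, 18, 18, 13]
  [12, 12, 0, 7, 19]
  [15, 5, 15, 0, 15]
  [-3, 8, 10, 11, 0]
D(3):
  [0, 11, 13, 14, 20]
  [10, 0, 18, 18, 13]
  [12, 12, 0, 7, 19]
  [15, 5, 15, 0, 15]
  [-3, 8, 10, 11, 0]
D(4):
  [0, 11, 13, 14, 20]
  [10, 0, 18, 18, 13]
  [12, 12, 0, 7, 19]
  [15, 5, 15, 0, 15]
  [-3, 8, 10, 11, 0]
D(5):
  [0, 11, 13, 14, 20]
  [10, 0, 18, 18, 13]
  [12, 12, 0, 7, 19]
  [12, 5, 15, 0, 15]
  [-3, 8, 10, 11, 0]
Answer: T* = [[0, 11, 13, 14, 20], [10, 0, 18, 18, 13], [12, 12, 0, 7, 19], [12, 5, 15, 0, 15], [-3, 8, 10, 11, 0]]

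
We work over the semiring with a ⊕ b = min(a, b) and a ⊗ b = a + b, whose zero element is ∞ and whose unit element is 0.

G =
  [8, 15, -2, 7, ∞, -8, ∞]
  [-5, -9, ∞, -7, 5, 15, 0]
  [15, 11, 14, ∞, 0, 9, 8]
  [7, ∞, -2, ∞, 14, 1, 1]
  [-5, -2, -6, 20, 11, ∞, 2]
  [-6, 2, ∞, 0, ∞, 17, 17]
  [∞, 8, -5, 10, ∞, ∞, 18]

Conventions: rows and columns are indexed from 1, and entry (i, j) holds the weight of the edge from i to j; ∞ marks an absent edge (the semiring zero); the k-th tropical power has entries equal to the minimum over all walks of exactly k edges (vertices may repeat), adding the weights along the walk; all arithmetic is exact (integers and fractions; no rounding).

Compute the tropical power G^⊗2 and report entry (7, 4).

G^⊗2:
  [-14, -6, 5, -8, -2, 0, 6]
  [-14, -18, -9, -16, -4, -13, -9]
  [-5, -2, -6, 4, 11, 7, 2]
  [-5, 3, -4, 1, -2, -1, 6]
  [-7, -11, -7, -9, -6, -13, -2]
  [-3, -7, -8, -5, 7, -14, 1]
  [3, -1, 8, 1, -5, 4, 3]
Key observation: the optimum is the walk 7->2->4, with weight 8 + (-7) = 1.
Optimal value attained by: walk 7->2->4.
Answer: (G^⊗2)[7][4] = 1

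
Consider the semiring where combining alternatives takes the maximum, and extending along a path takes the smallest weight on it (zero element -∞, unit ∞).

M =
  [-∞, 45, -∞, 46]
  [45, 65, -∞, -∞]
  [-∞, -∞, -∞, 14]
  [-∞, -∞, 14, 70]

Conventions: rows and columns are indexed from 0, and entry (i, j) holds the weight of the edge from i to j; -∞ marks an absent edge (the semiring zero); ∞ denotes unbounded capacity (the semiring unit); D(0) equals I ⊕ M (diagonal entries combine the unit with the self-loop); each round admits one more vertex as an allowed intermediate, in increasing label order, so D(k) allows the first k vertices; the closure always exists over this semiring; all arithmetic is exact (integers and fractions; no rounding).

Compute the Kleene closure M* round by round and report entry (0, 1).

D(0):
  [∞, 45, -∞, 46]
  [45, ∞, -∞, -∞]
  [-∞, -∞, ∞, 14]
  [-∞, -∞, 14, ∞]
D(1):
  [∞, 45, -∞, 46]
  [45, ∞, -∞, 45]
  [-∞, -∞, ∞, 14]
  [-∞, -∞, 14, ∞]
D(2):
  [∞, 45, -∞, 46]
  [45, ∞, -∞, 45]
  [-∞, -∞, ∞, 14]
  [-∞, -∞, 14, ∞]
D(3):
  [∞, 45, -∞, 46]
  [45, ∞, -∞, 45]
  [-∞, -∞, ∞, 14]
  [-∞, -∞, 14, ∞]
D(4):
  [∞, 45, 14, 46]
  [45, ∞, 14, 45]
  [-∞, -∞, ∞, 14]
  [-∞, -∞, 14, ∞]
Answer: M*[0][1] = 45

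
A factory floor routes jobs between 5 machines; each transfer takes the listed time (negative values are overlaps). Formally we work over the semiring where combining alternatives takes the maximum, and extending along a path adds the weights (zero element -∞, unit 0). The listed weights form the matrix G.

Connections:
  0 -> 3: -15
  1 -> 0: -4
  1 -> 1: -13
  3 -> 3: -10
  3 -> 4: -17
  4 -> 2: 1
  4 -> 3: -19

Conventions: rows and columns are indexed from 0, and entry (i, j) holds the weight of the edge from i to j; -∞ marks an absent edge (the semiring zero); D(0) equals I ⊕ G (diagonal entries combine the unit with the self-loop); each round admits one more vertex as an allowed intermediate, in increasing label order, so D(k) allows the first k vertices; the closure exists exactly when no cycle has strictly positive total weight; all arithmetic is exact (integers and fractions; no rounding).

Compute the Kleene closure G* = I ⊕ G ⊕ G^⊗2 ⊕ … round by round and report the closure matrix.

D(0):
  [0, -∞, -∞, -15, -∞]
  [-4, 0, -∞, -∞, -∞]
  [-∞, -∞, 0, -∞, -∞]
  [-∞, -∞, -∞, 0, -17]
  [-∞, -∞, 1, -19, 0]
D(1):
  [0, -∞, -∞, -15, -∞]
  [-4, 0, -∞, -19, -∞]
  [-∞, -∞, 0, -∞, -∞]
  [-∞, -∞, -∞, 0, -17]
  [-∞, -∞, 1, -19, 0]
D(2):
  [0, -∞, -∞, -15, -∞]
  [-4, 0, -∞, -19, -∞]
  [-∞, -∞, 0, -∞, -∞]
  [-∞, -∞, -∞, 0, -17]
  [-∞, -∞, 1, -19, 0]
D(3):
  [0, -∞, -∞, -15, -∞]
  [-4, 0, -∞, -19, -∞]
  [-∞, -∞, 0, -∞, -∞]
  [-∞, -∞, -∞, 0, -17]
  [-∞, -∞, 1, -19, 0]
D(4):
  [0, -∞, -∞, -15, -32]
  [-4, 0, -∞, -19, -36]
  [-∞, -∞, 0, -∞, -∞]
  [-∞, -∞, -∞, 0, -17]
  [-∞, -∞, 1, -19, 0]
D(5):
  [0, -∞, -31, -15, -32]
  [-4, 0, -35, -19, -36]
  [-∞, -∞, 0, -∞, -∞]
  [-∞, -∞, -16, 0, -17]
  [-∞, -∞, 1, -19, 0]
Answer: G* = [[0, -∞, -31, -15, -32], [-4, 0, -35, -19, -36], [-∞, -∞, 0, -∞, -∞], [-∞, -∞, -16, 0, -17], [-∞, -∞, 1, -19, 0]]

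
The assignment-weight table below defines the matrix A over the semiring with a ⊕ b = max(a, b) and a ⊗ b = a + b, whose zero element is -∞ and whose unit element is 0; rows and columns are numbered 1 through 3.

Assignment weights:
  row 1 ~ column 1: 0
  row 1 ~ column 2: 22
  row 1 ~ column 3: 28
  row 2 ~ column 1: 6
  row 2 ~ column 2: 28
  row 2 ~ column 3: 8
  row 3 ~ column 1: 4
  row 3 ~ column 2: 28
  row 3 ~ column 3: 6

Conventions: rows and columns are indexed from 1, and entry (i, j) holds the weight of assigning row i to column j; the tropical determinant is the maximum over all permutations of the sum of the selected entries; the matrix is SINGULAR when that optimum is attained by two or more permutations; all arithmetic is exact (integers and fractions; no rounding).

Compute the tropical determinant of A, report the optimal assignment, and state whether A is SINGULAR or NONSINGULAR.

σ = (1, 2, 3): 0 + 28 + 6 = 34
σ = (1, 3, 2): 0 + 8 + 28 = 36
σ = (2, 1, 3): 22 + 6 + 6 = 34
σ = (2, 3, 1): 22 + 8 + 4 = 34
σ = (3, 1, 2): 28 + 6 + 28 = 62
σ = (3, 2, 1): 28 + 28 + 4 = 60
Optimal value attained by: σ = (3, 1, 2).
Answer: det⊕(A) = 62; verdict: NONSINGULAR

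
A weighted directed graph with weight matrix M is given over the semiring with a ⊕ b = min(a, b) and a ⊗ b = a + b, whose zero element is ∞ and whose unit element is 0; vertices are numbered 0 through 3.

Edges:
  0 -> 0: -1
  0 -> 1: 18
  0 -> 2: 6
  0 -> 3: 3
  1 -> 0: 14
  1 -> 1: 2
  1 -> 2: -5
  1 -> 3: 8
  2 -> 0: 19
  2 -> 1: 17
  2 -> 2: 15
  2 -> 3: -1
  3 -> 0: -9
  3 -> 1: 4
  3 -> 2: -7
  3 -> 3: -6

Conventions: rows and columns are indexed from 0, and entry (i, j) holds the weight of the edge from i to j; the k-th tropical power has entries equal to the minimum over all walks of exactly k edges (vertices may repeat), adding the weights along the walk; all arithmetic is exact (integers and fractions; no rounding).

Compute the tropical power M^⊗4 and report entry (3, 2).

M^⊗2:
  [-6, 7, -4, -3]
  [-1, 4, -3, -6]
  [-10, 3, -8, -7]
  [-15, -2, -13, -12]
M^⊗3:
  [-12, 1, -10, -9]
  [-15, -2, -13, -12]
  [-16, -3, -14, -13]
  [-21, -8, -19, -18]
M^⊗4:
  [-18, -5, -16, -15]
  [-21, -8, -19, -18]
  [-22, -9, -20, -19]
  [-27, -14, -25, -24]
Key observation: the optimum is the walk 3->3->3->3->2, with weight (-6) + (-6) + (-6) + (-7) = -25.
Optimal value attained by: walk 3->3->3->3->2.
Answer: (M^⊗4)[3][2] = -25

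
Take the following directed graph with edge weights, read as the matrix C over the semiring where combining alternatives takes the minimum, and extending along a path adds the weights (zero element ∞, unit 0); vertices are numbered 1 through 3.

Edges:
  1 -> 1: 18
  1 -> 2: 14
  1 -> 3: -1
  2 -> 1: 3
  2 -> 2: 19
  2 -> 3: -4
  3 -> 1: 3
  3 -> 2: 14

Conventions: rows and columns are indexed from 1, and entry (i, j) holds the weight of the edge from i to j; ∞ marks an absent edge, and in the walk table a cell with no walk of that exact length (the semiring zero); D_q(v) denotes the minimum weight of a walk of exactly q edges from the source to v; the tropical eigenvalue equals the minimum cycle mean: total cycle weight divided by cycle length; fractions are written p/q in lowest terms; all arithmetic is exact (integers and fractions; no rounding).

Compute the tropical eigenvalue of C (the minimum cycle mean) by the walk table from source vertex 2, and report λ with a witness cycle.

q=0: [∞, 0, ∞]
q=1: [3, 19, -4]
q=2: [-1, 10, 2]
q=3: [5, 13, -2]
Optimal cycle mean attained by: cycle 1->3->1, total (-1) + 3, length 2.
Answer: λ = 1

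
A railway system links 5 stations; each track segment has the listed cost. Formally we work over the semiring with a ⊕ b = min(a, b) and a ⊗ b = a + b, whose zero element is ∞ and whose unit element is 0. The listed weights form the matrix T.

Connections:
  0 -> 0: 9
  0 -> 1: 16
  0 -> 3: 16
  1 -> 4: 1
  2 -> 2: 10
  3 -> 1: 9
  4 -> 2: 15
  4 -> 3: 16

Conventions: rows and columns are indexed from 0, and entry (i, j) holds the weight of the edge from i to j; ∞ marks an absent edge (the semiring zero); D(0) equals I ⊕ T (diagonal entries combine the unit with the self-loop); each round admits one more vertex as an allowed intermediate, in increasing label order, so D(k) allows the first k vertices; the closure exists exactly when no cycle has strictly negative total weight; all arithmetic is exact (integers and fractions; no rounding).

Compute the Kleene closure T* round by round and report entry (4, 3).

D(0):
  [0, 16, ∞, 16, ∞]
  [∞, 0, ∞, ∞, 1]
  [∞, ∞, 0, ∞, ∞]
  [∞, 9, ∞, 0, ∞]
  [∞, ∞, 15, 16, 0]
D(1):
  [0, 16, ∞, 16, ∞]
  [∞, 0, ∞, ∞, 1]
  [∞, ∞, 0, ∞, ∞]
  [∞, 9, ∞, 0, ∞]
  [∞, ∞, 15, 16, 0]
D(2):
  [0, 16, ∞, 16, 17]
  [∞, 0, ∞, ∞, 1]
  [∞, ∞, 0, ∞, ∞]
  [∞, 9, ∞, 0, 10]
  [∞, ∞, 15, 16, 0]
D(3):
  [0, 16, ∞, 16, 17]
  [∞, 0, ∞, ∞, 1]
  [∞, ∞, 0, ∞, ∞]
  [∞, 9, ∞, 0, 10]
  [∞, ∞, 15, 16, 0]
D(4):
  [0, 16, ∞, 16, 17]
  [∞, 0, ∞, ∞, 1]
  [∞, ∞, 0, ∞, ∞]
  [∞, 9, ∞, 0, 10]
  [∞, 25, 15, 16, 0]
D(5):
  [0, 16, 32, 16, 17]
  [∞, 0, 16, 17, 1]
  [∞, ∞, 0, ∞, ∞]
  [∞, 9, 25, 0, 10]
  [∞, 25, 15, 16, 0]
Answer: T*[4][3] = 16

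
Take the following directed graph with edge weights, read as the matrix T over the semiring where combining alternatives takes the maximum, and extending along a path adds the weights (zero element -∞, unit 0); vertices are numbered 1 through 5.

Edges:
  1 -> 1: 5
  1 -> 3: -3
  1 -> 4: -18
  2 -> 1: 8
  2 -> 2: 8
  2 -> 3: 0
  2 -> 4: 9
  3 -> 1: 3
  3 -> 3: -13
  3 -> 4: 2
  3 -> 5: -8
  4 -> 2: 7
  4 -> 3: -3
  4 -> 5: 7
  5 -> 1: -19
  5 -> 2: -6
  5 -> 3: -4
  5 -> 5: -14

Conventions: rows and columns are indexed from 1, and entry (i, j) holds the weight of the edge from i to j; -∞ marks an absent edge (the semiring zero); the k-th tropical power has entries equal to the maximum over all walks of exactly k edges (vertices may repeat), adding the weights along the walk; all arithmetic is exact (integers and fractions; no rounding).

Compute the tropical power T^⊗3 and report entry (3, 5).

T^⊗2:
  [10, -11, 2, -1, -11]
  [16, 16, 8, 17, 16]
  [8, 9, 0, -11, 9]
  [15, 15, 7, 16, -7]
  [2, 2, -6, 3, -12]
T^⊗3:
  [15, 6, 7, 4, 6]
  [24, 24, 16, 25, 24]
  [17, 17, 9, 18, -4]
  [23, 23, 15, 24, 23]
  [10, 10, 2, 11, 10]
Key observation: the optimum is the walk 3->3->4->5, with weight (-13) + 2 + 7 = -4.
Optimal value attained by: walk 3->3->4->5.
Answer: (T^⊗3)[3][5] = -4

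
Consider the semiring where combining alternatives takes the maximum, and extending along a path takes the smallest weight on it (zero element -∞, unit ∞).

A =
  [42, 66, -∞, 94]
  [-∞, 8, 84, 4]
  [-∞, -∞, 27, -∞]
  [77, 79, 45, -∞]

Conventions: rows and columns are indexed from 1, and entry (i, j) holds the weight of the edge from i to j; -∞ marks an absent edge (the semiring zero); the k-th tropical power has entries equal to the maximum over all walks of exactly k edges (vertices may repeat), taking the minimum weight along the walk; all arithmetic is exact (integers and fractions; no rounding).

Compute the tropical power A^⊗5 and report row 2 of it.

A^⊗2:
  [77, 79, 66, 42]
  [4, 8, 27, 4]
  [-∞, -∞, 27, -∞]
  [42, 66, 79, 77]
A^⊗3:
  [42, 66, 79, 77]
  [4, 8, 27, 4]
  [-∞, -∞, 27, -∞]
  [77, 77, 66, 42]
A^⊗4:
  [77, 77, 66, 42]
  [4, 8, 27, 4]
  [-∞, -∞, 27, -∞]
  [42, 66, 77, 77]
A^⊗5:
  [42, 66, 77, 77]
  [4, 8, 27, 4]
  [-∞, -∞, 27, -∞]
  [77, 77, 66, 42]
Answer: row 2 of A^⊗5 = [4, 8, 27, 4]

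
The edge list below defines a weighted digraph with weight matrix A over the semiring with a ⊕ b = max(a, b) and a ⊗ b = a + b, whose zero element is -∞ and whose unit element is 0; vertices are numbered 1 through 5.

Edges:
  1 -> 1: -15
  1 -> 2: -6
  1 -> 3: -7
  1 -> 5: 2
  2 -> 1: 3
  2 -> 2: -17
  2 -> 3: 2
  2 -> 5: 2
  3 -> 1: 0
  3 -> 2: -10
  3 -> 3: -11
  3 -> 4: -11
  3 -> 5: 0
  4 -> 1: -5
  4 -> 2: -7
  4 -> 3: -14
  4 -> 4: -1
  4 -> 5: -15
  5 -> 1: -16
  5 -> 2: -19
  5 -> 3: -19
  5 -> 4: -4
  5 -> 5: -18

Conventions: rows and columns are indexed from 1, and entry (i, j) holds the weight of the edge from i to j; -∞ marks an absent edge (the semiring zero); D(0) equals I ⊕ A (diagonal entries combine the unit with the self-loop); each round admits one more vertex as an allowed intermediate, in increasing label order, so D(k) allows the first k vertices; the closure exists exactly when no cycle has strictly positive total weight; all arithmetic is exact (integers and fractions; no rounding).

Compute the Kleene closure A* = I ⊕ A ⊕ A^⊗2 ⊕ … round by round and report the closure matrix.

D(0):
  [0, -6, -7, -∞, 2]
  [3, 0, 2, -∞, 2]
  [0, -10, 0, -11, 0]
  [-5, -7, -14, 0, -15]
  [-16, -19, -19, -4, 0]
D(1):
  [0, -6, -7, -∞, 2]
  [3, 0, 2, -∞, 5]
  [0, -6, 0, -11, 2]
  [-5, -7, -12, 0, -3]
  [-16, -19, -19, -4, 0]
D(2):
  [0, -6, -4, -∞, 2]
  [3, 0, 2, -∞, 5]
  [0, -6, 0, -11, 2]
  [-4, -7, -5, 0, -2]
  [-16, -19, -17, -4, 0]
D(3):
  [0, -6, -4, -15, 2]
  [3, 0, 2, -9, 5]
  [0, -6, 0, -11, 2]
  [-4, -7, -5, 0, -2]
  [-16, -19, -17, -4, 0]
D(4):
  [0, -6, -4, -15, 2]
  [3, 0, 2, -9, 5]
  [0, -6, 0, -11, 2]
  [-4, -7, -5, 0, -2]
  [-8, -11, -9, -4, 0]
D(5):
  [0, -6, -4, -2, 2]
  [3, 0, 2, 1, 5]
  [0, -6, 0, -2, 2]
  [-4, -7, -5, 0, -2]
  [-8, -11, -9, -4, 0]
Answer: A* = [[0, -6, -4, -2, 2], [3, 0, 2, 1, 5], [0, -6, 0, -2, 2], [-4, -7, -5, 0, -2], [-8, -11, -9, -4, 0]]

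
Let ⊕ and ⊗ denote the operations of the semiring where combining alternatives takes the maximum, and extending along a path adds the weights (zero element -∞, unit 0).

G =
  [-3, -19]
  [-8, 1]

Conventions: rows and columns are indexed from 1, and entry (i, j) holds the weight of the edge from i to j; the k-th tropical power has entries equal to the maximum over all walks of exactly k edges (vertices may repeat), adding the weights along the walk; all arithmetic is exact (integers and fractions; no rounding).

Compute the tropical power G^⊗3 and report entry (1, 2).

G^⊗2:
  [-6, -18]
  [-7, 2]
G^⊗3:
  [-9, -17]
  [-6, 3]
Key observation: the optimum is the walk 1->2->2->2, with weight (-19) + 1 + 1 = -17.
Optimal value attained by: walk 1->2->2->2.
Answer: (G^⊗3)[1][2] = -17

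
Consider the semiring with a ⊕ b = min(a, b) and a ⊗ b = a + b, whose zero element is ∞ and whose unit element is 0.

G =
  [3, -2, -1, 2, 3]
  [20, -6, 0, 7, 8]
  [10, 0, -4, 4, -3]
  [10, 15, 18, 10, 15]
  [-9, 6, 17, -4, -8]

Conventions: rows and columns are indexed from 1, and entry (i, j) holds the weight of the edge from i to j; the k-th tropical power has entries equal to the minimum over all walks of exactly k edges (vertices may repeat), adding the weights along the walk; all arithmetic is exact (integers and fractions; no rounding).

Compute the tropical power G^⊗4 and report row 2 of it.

G^⊗2:
  [-6, -8, -5, -1, -5]
  [-1, -12, -6, 1, -3]
  [-12, -6, -8, -7, -11]
  [6, 8, 9, 11, 7]
  [-17, -11, -10, -12, -16]
G^⊗3:
  [-14, -14, -9, -9, -13]
  [-12, -18, -12, -7, -11]
  [-20, -14, -13, -15, -19]
  [-2, 2, 5, 3, -1]
  [-25, -19, -18, -20, -24]
G^⊗4:
  [-22, -20, -15, -17, -21]
  [-20, -24, -18, -15, -19]
  [-28, -22, -21, -23, -27]
  [-10, -4, -3, -5, -9]
  [-33, -27, -26, -28, -32]
Answer: row 2 of G^⊗4 = [-20, -24, -18, -15, -19]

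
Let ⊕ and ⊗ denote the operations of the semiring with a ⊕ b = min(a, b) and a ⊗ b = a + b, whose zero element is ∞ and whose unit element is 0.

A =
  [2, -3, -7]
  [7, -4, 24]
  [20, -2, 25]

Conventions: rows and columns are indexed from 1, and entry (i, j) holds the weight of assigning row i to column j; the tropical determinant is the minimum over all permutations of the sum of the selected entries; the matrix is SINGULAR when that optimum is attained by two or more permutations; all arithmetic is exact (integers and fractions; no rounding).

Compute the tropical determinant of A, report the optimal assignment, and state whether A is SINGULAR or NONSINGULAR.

σ = (1, 2, 3): 2 + (-4) + 25 = 23
σ = (1, 3, 2): 2 + 24 + (-2) = 24
σ = (2, 1, 3): (-3) + 7 + 25 = 29
σ = (2, 3, 1): (-3) + 24 + 20 = 41
σ = (3, 1, 2): (-7) + 7 + (-2) = -2
σ = (3, 2, 1): (-7) + (-4) + 20 = 9
Optimal value attained by: σ = (3, 1, 2).
Answer: det⊕(A) = -2; verdict: NONSINGULAR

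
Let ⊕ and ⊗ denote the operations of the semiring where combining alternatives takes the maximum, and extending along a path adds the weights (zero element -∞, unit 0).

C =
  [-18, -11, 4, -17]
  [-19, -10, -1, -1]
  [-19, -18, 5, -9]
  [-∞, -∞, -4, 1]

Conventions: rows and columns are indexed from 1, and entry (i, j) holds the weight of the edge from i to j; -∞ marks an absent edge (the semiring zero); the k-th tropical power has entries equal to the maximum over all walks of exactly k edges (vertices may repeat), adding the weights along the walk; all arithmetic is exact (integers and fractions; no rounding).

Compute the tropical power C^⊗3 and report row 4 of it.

C^⊗2:
  [-15, -14, 9, -5]
  [-20, -19, 4, 0]
  [-14, -13, 10, -4]
  [-23, -22, 1, 2]
C^⊗3:
  [-10, -9, 14, 0]
  [-15, -14, 9, 1]
  [-9, -8, 15, 1]
  [-18, -17, 6, 3]
Answer: row 4 of C^⊗3 = [-18, -17, 6, 3]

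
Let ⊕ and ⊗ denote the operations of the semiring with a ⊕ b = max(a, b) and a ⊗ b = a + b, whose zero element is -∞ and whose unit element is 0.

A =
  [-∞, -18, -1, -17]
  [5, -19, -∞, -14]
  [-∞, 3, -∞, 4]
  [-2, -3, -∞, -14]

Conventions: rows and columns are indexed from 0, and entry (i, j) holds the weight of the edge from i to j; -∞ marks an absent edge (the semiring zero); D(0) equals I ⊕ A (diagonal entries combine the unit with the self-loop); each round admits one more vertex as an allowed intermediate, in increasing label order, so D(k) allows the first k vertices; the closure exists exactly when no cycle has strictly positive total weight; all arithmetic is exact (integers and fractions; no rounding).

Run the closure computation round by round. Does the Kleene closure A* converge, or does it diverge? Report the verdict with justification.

D(0):
  [0, -18, -1, -17]
  [5, 0, -∞, -14]
  [-∞, 3, 0, 4]
  [-2, -3, -∞, 0]
D(1):
  [0, -18, -1, -17]
  [5, 0, 4, -12]
  [-∞, 3, 0, 4]
  [-2, -3, -3, 0]
Detection: at round 2, diagonal entry (2, 2) turns strictly positive.
Key observation: the cycle 2->1->0->2 has total weight 3 + 5 + (-1), which is strictly positive.
Answer: DIVERGES — positive cycle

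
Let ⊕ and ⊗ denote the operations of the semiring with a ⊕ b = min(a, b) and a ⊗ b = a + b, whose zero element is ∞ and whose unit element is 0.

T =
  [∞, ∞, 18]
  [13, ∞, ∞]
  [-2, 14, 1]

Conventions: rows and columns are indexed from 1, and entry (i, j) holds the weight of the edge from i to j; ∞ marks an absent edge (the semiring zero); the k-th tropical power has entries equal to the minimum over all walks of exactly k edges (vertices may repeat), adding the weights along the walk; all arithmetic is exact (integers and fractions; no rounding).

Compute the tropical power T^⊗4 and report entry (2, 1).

T^⊗2:
  [16, 32, 19]
  [∞, ∞, 31]
  [-1, 15, 2]
T^⊗3:
  [17, 33, 20]
  [29, 45, 32]
  [0, 16, 3]
T^⊗4:
  [18, 34, 21]
  [30, 46, 33]
  [1, 17, 4]
Key observation: the optimum is the walk 2->1->3->3->1, with weight 13 + 18 + 1 + (-2) = 30.
Optimal value attained by: walk 2->1->3->3->1.
Answer: (T^⊗4)[2][1] = 30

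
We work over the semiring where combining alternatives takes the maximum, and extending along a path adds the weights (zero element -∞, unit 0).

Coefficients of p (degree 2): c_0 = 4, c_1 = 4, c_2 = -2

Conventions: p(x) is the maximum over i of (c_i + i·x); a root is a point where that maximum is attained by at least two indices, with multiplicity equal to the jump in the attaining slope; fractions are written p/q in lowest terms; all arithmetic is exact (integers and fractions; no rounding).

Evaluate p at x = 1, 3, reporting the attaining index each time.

p(1) = max(4+0·1=4, 4+1·1=5, -2+2·1=0) = 5 (attained by i=1)
p(3) = max(4+0·3=4, 4+1·3=7, -2+2·3=4) = 7 (attained by i=1)
Answer: p(1) = 5; p(3) = 7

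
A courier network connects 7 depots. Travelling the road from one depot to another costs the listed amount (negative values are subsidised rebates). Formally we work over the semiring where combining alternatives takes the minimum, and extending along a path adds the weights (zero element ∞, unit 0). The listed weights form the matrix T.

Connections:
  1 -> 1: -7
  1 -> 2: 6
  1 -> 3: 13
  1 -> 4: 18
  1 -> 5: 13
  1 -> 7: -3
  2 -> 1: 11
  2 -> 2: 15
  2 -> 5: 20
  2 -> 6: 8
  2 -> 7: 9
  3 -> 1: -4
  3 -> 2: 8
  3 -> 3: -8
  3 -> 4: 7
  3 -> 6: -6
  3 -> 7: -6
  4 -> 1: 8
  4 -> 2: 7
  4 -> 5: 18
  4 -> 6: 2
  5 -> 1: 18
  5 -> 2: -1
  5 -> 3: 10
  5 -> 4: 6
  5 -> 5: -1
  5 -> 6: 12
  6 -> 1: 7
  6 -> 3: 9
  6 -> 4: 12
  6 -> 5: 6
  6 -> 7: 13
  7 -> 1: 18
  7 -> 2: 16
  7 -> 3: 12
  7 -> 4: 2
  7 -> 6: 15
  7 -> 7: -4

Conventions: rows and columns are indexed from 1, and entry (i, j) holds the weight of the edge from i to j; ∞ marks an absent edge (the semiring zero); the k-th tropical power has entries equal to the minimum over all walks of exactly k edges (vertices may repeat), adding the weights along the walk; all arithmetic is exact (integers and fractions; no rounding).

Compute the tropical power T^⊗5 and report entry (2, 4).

T^⊗2:
  [-14, -1, 5, -1, 6, 7, -10]
  [4, 17, 17, 11, 14, 23, 5]
  [-12, 0, -16, -4, 0, -14, -14]
  [1, 14, 11, 14, 8, 15, 5]
  [6, -2, 2, 5, -2, 4, 4]
  [0, 5, 1, 12, 5, 3, 3]
  [8, 9, 4, -2, 20, 4, -8]
T^⊗3:
  [-21, -8, -3, -8, -1, -1, -17]
  [-3, 10, 9, 7, 13, 11, 1]
  [-20, -8, -24, -12, -8, -22, -22]
  [-6, 7, 3, 7, 7, 5, -2]
  [-2, -3, -6, 4, -3, -4, -4]
  [-7, 4, -7, 5, 4, -5, -5]
  [0, 5, -4, -6, 10, -2, -12]
T^⊗4:
  [-28, -15, -11, -15, -8, -9, -24]
  [-10, 3, 1, 3, 10, 3, -6]
  [-28, -16, -32, -20, -16, -30, -30]
  [-13, 0, -5, 0, 6, -3, -9]
  [-10, -4, -14, -2, -4, -12, -12]
  [-14, -1, -15, -3, 1, -13, -13]
  [-8, 1, -12, -10, 4, -10, -16]
T^⊗5:
  [-35, -22, -19, -22, -15, -17, -31]
  [-17, -4, -7, -4, 3, -5, -13]
  [-36, -24, -40, -28, -24, -38, -38]
  [-20, -7, -13, -7, 0, -11, -16]
  [-18, -6, -22, -10, -6, -20, -20]
  [-21, -8, -23, -11, -7, -21, -21]
  [-16, -4, -20, -14, -4, -18, -20]
Key observation: the optimum is the walk 2->1->1->1->7->4, with weight 11 + (-7) + (-7) + (-3) + 2 = -4.
Optimal value attained by: walk 2->1->1->1->7->4.
Answer: (T^⊗5)[2][4] = -4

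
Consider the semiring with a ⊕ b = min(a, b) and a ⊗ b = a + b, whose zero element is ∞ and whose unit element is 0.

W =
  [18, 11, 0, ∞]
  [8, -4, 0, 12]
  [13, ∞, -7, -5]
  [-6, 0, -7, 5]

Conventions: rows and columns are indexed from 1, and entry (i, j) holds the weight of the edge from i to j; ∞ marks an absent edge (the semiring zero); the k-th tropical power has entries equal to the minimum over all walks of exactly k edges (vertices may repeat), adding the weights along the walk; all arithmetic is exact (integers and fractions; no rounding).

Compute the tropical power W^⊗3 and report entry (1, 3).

W^⊗2:
  [13, 7, -7, -5]
  [4, -8, -7, -5]
  [-11, -5, -14, -12]
  [-1, -4, -14, -12]
W^⊗3:
  [-11, -5, -14, -12]
  [-11, -12, -14, -12]
  [-18, -12, -21, -19]
  [-18, -12, -21, -19]
Key observation: the optimum is the walk 1->3->3->3, with weight 0 + (-7) + (-7) = -14.
Optimal value attained by: walk 1->3->3->3.
Answer: (W^⊗3)[1][3] = -14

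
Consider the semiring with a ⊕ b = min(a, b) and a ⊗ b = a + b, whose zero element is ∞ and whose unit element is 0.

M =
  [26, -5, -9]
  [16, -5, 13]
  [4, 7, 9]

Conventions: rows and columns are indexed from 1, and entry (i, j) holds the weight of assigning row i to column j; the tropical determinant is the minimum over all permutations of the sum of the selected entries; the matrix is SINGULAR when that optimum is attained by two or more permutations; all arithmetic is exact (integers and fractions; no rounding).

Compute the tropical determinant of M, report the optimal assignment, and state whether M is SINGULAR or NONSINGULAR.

σ = (1, 2, 3): 26 + (-5) + 9 = 30
σ = (1, 3, 2): 26 + 13 + 7 = 46
σ = (2, 1, 3): (-5) + 16 + 9 = 20
σ = (2, 3, 1): (-5) + 13 + 4 = 12
σ = (3, 1, 2): (-9) + 16 + 7 = 14
σ = (3, 2, 1): (-9) + (-5) + 4 = -10
Optimal value attained by: σ = (3, 2, 1).
Answer: det⊕(M) = -10; verdict: NONSINGULAR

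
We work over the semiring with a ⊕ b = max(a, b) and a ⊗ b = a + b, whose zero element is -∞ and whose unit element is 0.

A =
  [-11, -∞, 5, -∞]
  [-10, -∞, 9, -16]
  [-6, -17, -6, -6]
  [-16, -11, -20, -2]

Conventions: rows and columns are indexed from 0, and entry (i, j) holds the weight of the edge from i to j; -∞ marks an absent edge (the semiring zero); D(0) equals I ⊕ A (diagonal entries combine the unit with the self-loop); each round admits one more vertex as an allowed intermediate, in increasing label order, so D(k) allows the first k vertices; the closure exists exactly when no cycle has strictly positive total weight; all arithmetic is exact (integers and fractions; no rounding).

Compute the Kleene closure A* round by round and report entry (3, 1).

D(0):
  [0, -∞, 5, -∞]
  [-10, 0, 9, -16]
  [-6, -17, 0, -6]
  [-16, -11, -20, 0]
D(1):
  [0, -∞, 5, -∞]
  [-10, 0, 9, -16]
  [-6, -17, 0, -6]
  [-16, -11, -11, 0]
D(2):
  [0, -∞, 5, -∞]
  [-10, 0, 9, -16]
  [-6, -17, 0, -6]
  [-16, -11, -2, 0]
D(3):
  [0, -12, 5, -1]
  [3, 0, 9, 3]
  [-6, -17, 0, -6]
  [-8, -11, -2, 0]
D(4):
  [0, -12, 5, -1]
  [3, 0, 9, 3]
  [-6, -17, 0, -6]
  [-8, -11, -2, 0]
Answer: A*[3][1] = -11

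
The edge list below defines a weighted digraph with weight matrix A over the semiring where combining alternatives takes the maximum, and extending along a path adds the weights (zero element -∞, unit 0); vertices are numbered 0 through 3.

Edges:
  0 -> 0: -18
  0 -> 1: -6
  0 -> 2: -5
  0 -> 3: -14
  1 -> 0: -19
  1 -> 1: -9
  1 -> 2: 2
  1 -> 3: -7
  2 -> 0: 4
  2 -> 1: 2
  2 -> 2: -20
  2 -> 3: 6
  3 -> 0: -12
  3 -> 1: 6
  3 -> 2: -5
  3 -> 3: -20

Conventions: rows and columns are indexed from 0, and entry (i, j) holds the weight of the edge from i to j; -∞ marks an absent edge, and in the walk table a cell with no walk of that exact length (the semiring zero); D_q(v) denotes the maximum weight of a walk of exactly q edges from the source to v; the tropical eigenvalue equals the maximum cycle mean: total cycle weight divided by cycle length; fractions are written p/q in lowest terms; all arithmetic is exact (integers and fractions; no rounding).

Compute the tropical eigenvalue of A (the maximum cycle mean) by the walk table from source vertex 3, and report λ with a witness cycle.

q=0: [-∞, -∞, -∞, 0]
q=1: [-12, 6, -5, -20]
q=2: [-1, -3, 8, 1]
q=3: [12, 10, -1, 14]
q=4: [3, 20, 12, 5]
Optimal cycle mean attained by: cycle 1->2->3->1, total 2 + 6 + 6, length 3.
Answer: λ = 14/3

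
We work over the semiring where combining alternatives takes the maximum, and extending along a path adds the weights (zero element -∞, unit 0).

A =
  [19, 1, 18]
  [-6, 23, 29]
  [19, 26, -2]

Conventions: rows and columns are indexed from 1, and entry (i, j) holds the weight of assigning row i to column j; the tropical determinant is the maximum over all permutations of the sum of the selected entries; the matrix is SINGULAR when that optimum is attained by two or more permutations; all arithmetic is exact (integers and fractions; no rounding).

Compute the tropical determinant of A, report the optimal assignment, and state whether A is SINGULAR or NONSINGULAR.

σ = (1, 2, 3): 19 + 23 + (-2) = 40
σ = (1, 3, 2): 19 + 29 + 26 = 74
σ = (2, 1, 3): 1 + (-6) + (-2) = -7
σ = (2, 3, 1): 1 + 29 + 19 = 49
σ = (3, 1, 2): 18 + (-6) + 26 = 38
σ = (3, 2, 1): 18 + 23 + 19 = 60
Optimal value attained by: σ = (1, 3, 2).
Answer: det⊕(A) = 74; verdict: NONSINGULAR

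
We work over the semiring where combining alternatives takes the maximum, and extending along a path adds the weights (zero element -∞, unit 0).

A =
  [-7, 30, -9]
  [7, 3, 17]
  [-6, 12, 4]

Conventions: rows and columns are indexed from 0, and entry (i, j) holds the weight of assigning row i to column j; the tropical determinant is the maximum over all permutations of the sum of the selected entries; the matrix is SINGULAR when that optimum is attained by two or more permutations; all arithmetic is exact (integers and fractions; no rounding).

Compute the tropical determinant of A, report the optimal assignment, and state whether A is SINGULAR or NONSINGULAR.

σ = (0, 1, 2): (-7) + 3 + 4 = 0
σ = (0, 2, 1): (-7) + 17 + 12 = 22
σ = (1, 0, 2): 30 + 7 + 4 = 41
σ = (1, 2, 0): 30 + 17 + (-6) = 41
σ = (2, 0, 1): (-9) + 7 + 12 = 10
σ = (2, 1, 0): (-9) + 3 + (-6) = -12
Optimal value attained by: σ = (1, 0, 2).
Answer: det⊕(A) = 41; verdict: SINGULAR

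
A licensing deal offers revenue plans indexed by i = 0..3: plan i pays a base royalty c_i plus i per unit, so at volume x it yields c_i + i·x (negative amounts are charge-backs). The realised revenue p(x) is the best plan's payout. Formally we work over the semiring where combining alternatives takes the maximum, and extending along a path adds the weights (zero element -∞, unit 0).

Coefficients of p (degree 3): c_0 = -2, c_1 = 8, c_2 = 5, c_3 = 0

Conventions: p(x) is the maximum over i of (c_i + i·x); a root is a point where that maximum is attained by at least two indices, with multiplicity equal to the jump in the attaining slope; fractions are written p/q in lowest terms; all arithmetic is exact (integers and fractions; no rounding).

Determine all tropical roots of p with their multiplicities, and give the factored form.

hull edge (i=0, c=-2) to (i=1, c=8): slope 10, span 1
hull edge (i=1, c=8) to (i=2, c=5): slope -3, span 1
hull edge (i=2, c=5) to (i=3, c=0): slope -5, span 1
Factored form: p(x) = 0 ⊗ (x ⊕ (-10)) ⊗ (x ⊕ 3) ⊗ (x ⊕ 5)
Answer: roots = -10 (mult 1), 3 (mult 1), 5 (mult 1)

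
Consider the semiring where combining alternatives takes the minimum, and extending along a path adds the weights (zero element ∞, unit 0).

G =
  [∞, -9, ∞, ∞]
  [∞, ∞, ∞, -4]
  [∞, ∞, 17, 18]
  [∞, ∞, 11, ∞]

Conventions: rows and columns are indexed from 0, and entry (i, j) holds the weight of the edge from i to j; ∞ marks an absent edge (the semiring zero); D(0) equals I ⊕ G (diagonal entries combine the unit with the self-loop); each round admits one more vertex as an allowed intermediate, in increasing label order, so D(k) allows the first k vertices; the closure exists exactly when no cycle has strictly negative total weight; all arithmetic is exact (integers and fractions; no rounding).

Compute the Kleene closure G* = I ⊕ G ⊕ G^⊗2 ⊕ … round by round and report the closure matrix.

D(0):
  [0, -9, ∞, ∞]
  [∞, 0, ∞, -4]
  [∞, ∞, 0, 18]
  [∞, ∞, 11, 0]
D(1):
  [0, -9, ∞, ∞]
  [∞, 0, ∞, -4]
  [∞, ∞, 0, 18]
  [∞, ∞, 11, 0]
D(2):
  [0, -9, ∞, -13]
  [∞, 0, ∞, -4]
  [∞, ∞, 0, 18]
  [∞, ∞, 11, 0]
D(3):
  [0, -9, ∞, -13]
  [∞, 0, ∞, -4]
  [∞, ∞, 0, 18]
  [∞, ∞, 11, 0]
D(4):
  [0, -9, -2, -13]
  [∞, 0, 7, -4]
  [∞, ∞, 0, 18]
  [∞, ∞, 11, 0]
Answer: G* = [[0, -9, -2, -13], [∞, 0, 7, -4], [∞, ∞, 0, 18], [∞, ∞, 11, 0]]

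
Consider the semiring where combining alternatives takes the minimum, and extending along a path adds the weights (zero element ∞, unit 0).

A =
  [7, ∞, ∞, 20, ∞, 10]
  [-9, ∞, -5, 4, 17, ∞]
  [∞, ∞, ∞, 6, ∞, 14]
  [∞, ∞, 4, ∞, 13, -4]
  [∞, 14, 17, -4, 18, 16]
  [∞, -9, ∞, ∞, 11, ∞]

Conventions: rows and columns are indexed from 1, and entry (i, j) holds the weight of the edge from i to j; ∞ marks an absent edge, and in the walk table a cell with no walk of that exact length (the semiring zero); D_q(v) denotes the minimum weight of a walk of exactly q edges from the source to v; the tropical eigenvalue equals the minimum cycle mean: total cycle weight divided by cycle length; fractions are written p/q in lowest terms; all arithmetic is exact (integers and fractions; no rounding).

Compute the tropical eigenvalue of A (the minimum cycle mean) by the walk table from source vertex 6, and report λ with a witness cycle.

q=0: [∞, ∞, ∞, ∞, ∞, 0]
q=1: [∞, -9, ∞, ∞, 11, ∞]
q=2: [-18, 25, -14, -5, 8, 27]
q=3: [-11, 18, -1, -8, 8, -9]
q=4: [-4, -18, -4, 4, 2, -12]
q=5: [-27, -21, -23, -14, -1, 0]
q=6: [-30, -9, -26, -17, -4, -18]
Optimal cycle mean attained by: cycle 2->3->4->6->2, total (-5) + 6 + (-4) + (-9), length 4.
Answer: λ = -3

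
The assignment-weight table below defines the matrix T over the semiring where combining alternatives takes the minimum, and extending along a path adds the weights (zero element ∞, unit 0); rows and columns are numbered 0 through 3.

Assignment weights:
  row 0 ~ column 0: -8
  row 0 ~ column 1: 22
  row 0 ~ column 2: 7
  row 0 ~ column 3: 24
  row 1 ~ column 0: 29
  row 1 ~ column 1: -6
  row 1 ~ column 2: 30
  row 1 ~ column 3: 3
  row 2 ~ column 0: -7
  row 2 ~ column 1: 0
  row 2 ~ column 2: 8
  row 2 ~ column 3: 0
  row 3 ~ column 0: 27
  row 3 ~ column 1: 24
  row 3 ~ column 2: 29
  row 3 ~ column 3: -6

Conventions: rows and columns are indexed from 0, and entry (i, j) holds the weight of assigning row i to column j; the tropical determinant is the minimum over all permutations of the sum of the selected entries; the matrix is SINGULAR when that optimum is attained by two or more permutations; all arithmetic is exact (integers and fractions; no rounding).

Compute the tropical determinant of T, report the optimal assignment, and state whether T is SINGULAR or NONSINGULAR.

σ = (0, 1, 2, 3): (-8) + (-6) + 8 + (-6) = -12
σ = (0, 1, 3, 2): (-8) + (-6) + 0 + 29 = 15
σ = (0, 2, 1, 3): (-8) + 30 + 0 + (-6) = 16
σ = (0, 2, 3, 1): (-8) + 30 + 0 + 24 = 46
σ = (0, 3, 1, 2): (-8) + 3 + 0 + 29 = 24
σ = (0, 3, 2, 1): (-8) + 3 + 8 + 24 = 27
σ = (1, 0, 2, 3): 22 + 29 + 8 + (-6) = 53
σ = (1, 0, 3, 2): 22 + 29 + 0 + 29 = 80
σ = (1, 2, 0, 3): 22 + 30 + (-7) + (-6) = 39
σ = (1, 2, 3, 0): 22 + 30 + 0 + 27 = 79
σ = (1, 3, 0, 2): 22 + 3 + (-7) + 29 = 47
σ = (1, 3, 2, 0): 22 + 3 + 8 + 27 = 60
σ = (2, 0, 1, 3): 7 + 29 + 0 + (-6) = 30
σ = (2, 0, 3, 1): 7 + 29 + 0 + 24 = 60
σ = (2, 1, 0, 3): 7 + (-6) + (-7) + (-6) = -12
σ = (2, 1, 3, 0): 7 + (-6) + 0 + 27 = 28
σ = (2, 3, 0, 1): 7 + 3 + (-7) + 24 = 27
σ = (2, 3, 1, 0): 7 + 3 + 0 + 27 = 37
σ = (3, 0, 1, 2): 24 + 29 + 0 + 29 = 82
σ = (3, 0, 2, 1): 24 + 29 + 8 + 24 = 85
σ = (3, 1, 0, 2): 24 + (-6) + (-7) + 29 = 40
σ = (3, 1, 2, 0): 24 + (-6) + 8 + 27 = 53
σ = (3, 2, 0, 1): 24 + 30 + (-7) + 24 = 71
σ = (3, 2, 1, 0): 24 + 30 + 0 + 27 = 81
Optimal value attained by: σ = (0, 1, 2, 3).
Answer: det⊕(T) = -12; verdict: SINGULAR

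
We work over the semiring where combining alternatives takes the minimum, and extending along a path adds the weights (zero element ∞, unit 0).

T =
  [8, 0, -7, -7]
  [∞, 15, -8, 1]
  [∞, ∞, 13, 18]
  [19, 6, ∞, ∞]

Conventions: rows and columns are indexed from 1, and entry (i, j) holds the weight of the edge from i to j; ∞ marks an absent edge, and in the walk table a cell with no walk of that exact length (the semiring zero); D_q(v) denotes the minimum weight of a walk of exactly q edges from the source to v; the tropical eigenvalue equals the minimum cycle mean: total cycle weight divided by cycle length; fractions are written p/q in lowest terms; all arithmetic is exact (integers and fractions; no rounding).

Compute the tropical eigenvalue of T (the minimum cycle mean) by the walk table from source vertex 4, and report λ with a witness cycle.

q=0: [∞, ∞, ∞, 0]
q=1: [19, 6, ∞, ∞]
q=2: [27, 19, -2, 7]
q=3: [26, 13, 11, 16]
q=4: [34, 22, 5, 14]
Optimal cycle mean attained by: cycle 2->4->2, total 1 + 6, length 2.
Answer: λ = 7/2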